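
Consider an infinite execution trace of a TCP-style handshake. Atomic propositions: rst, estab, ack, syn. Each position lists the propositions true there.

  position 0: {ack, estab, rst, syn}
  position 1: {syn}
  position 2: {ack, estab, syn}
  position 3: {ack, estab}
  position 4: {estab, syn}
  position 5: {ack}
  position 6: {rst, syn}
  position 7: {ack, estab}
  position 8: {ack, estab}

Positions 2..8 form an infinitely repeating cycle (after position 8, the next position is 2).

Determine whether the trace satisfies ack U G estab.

Walking from position 0: at position 1, G estab has not yet held and ack fails, so ack U G estab is false.

No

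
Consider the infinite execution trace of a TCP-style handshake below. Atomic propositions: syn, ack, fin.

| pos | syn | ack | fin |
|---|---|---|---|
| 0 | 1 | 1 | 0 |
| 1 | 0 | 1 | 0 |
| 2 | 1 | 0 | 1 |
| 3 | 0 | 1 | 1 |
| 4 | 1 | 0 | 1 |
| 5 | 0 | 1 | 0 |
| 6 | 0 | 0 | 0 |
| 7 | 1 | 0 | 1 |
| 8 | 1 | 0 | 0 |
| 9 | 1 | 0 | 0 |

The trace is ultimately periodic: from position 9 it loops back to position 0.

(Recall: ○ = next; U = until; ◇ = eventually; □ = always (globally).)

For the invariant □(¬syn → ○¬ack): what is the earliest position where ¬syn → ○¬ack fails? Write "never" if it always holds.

¬syn → ○¬ack holds at every position 0..9, and those are all the positions the trace ever visits, so the invariant □(¬syn → ○¬ack) is never violated.

never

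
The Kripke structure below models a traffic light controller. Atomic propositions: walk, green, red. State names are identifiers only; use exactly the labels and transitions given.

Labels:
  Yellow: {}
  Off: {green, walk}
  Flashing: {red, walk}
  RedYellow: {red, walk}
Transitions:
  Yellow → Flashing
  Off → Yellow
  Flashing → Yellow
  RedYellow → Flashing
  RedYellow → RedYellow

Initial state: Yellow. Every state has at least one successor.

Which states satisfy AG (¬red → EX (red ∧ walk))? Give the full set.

States satisfying ¬red → EX (red ∧ walk): {Yellow, Flashing, RedYellow}.
States satisfying AG (¬red → EX (red ∧ walk)): {Yellow, Flashing, RedYellow}.

{Yellow, Flashing, RedYellow}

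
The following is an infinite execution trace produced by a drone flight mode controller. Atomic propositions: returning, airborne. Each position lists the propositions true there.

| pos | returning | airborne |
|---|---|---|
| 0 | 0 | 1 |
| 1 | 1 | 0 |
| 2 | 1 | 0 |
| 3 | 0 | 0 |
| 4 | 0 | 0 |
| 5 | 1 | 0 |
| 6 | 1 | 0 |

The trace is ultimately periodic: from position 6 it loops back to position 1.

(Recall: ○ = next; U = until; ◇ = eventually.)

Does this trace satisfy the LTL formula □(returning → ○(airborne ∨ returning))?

returning → ○(airborne ∨ returning) must hold at every position from 0 onward. It fails at position 2, so □(returning → ○(airborne ∨ returning)) is false.
Positions where returning holds: 1, 2, 5, 6.
Check ○(airborne ∨ returning) at each: 1→ok, 2→fails, 5→ok, 6→ok.

Violated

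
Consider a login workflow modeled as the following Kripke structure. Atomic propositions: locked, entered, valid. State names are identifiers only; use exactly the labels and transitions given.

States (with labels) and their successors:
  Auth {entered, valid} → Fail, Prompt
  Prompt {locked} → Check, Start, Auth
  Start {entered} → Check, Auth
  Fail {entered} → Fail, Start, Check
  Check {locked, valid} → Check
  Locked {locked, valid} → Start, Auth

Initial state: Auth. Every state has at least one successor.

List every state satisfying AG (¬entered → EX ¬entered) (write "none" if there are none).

{Auth, Prompt, Start, Fail, Check}

States satisfying ¬entered → EX ¬entered: {Auth, Prompt, Start, Fail, Check}.
States satisfying AG (¬entered → EX ¬entered): {Auth, Prompt, Start, Fail, Check}.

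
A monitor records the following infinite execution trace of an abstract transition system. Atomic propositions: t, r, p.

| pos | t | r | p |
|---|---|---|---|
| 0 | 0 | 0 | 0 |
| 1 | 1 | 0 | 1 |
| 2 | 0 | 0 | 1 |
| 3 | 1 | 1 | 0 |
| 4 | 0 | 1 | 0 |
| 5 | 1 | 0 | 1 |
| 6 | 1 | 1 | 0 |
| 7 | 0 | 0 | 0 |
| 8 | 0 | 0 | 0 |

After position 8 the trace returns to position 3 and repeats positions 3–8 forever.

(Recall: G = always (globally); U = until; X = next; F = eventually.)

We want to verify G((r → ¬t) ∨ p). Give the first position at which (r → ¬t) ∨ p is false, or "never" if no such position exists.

3

Check (r → ¬t) ∨ p at each position in order: 0 ✓, 1 ✓, 2 ✓.
At position 3 the labels are {r, t}, so (r → ¬t) ∨ p is false there. This is the first violation.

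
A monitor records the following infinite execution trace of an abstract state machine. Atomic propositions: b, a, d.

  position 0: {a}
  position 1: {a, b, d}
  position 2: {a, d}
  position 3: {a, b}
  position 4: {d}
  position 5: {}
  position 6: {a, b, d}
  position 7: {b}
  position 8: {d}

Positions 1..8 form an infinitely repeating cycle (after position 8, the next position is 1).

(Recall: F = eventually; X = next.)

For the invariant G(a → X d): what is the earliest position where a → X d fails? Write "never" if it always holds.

Check a → X d at each position in order: 0 ✓, 1 ✓.
At position 2 the labels are {a, d} and the next position 3 has {a, b}, so a → X d is false there. This is the first violation.

2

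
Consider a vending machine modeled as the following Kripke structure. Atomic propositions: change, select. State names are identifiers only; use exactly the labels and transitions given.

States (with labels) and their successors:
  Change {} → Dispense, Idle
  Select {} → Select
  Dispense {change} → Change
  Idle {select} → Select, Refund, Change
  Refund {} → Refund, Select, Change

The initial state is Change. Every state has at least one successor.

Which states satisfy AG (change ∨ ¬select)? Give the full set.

{Select}

States satisfying change ∨ ¬select: {Change, Select, Dispense, Refund}.
States satisfying AG (change ∨ ¬select): {Select}.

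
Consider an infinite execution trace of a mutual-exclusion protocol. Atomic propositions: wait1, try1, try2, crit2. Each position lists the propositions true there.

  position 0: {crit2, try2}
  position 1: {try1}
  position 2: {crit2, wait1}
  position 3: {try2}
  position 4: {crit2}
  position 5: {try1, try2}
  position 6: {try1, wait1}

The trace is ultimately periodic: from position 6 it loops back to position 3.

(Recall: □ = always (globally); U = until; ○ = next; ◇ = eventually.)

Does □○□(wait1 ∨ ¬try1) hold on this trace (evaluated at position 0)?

○□(wait1 ∨ ¬try1) must hold at every position from 0 onward. It fails at position 0, so □○□(wait1 ∨ ¬try1) is false.

No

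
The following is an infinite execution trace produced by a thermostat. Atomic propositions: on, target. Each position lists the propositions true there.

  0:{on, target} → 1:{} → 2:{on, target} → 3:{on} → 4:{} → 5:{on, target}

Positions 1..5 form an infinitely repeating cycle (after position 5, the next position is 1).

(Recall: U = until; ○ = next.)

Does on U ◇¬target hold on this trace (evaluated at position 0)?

Walking from position 0: ◇¬target first holds at position 0, and on holds at every earlier position along the way, so on U ◇¬target holds.

Satisfied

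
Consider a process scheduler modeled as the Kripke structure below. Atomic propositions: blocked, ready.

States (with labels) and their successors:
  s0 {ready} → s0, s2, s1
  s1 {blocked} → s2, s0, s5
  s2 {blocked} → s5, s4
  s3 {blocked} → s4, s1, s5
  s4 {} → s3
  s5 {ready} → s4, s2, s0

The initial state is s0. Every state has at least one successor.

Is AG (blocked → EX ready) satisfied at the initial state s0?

Yes

States satisfying blocked → EX ready: {s0, s1, s2, s3, s4, s5}.
States satisfying AG (blocked → EX ready): {s0, s1, s2, s3, s4, s5}.
Every state reachable from s0 satisfies blocked → EX ready.
s0 ∈ Sat(AG (blocked → EX ready)).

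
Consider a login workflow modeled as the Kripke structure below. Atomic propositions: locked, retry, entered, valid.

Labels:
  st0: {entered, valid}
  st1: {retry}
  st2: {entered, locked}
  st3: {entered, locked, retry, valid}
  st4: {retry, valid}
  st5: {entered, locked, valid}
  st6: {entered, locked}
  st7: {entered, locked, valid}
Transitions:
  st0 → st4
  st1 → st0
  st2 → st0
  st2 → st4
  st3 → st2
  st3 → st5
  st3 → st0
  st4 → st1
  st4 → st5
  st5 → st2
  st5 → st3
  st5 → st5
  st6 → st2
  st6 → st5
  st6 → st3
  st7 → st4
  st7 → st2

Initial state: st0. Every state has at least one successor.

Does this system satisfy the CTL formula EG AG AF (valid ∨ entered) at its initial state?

Satisfied

States satisfying AG AF (valid ∨ entered): {st0, st1, st2, st3, st4, st5, st6, st7}.
States satisfying EG AG AF (valid ∨ entered): {st0, st1, st2, st3, st4, st5, st6, st7}.
st0 ∈ Sat(EG AG AF (valid ∨ entered)).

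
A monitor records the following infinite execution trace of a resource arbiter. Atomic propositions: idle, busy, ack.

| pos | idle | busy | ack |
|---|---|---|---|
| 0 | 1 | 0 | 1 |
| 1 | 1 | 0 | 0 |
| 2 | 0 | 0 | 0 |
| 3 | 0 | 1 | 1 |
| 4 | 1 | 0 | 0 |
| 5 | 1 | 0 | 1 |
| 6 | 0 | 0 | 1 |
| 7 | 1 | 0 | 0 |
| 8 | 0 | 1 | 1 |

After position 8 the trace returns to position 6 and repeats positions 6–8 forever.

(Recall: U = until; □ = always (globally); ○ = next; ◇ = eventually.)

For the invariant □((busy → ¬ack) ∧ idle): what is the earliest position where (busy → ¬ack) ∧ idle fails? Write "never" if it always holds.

Check (busy → ¬ack) ∧ idle at each position in order: 0 ✓, 1 ✓.
At position 2 the labels are {}, so (busy → ¬ack) ∧ idle is false there. This is the first violation.

2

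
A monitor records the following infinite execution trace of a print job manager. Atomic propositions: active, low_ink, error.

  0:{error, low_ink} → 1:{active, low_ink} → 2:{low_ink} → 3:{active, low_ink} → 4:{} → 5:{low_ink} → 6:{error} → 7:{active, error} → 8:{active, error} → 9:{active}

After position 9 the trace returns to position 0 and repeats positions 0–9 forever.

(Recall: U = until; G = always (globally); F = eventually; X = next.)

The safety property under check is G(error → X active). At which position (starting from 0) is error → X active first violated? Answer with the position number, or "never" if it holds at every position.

error → X active holds at every position 0..9, and those are all the positions the trace ever visits, so the invariant G(error → X active) is never violated.

never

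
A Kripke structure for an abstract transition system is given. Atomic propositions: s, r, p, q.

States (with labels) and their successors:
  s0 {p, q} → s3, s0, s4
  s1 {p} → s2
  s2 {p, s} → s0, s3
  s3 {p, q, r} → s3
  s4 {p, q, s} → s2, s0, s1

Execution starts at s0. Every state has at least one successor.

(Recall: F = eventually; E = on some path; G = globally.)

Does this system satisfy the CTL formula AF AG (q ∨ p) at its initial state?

States satisfying AG (q ∨ p): {s0, s1, s2, s3, s4}.
States satisfying AF AG (q ∨ p): {s0, s1, s2, s3, s4}.
s0 ∈ Sat(AF AG (q ∨ p)).

Yes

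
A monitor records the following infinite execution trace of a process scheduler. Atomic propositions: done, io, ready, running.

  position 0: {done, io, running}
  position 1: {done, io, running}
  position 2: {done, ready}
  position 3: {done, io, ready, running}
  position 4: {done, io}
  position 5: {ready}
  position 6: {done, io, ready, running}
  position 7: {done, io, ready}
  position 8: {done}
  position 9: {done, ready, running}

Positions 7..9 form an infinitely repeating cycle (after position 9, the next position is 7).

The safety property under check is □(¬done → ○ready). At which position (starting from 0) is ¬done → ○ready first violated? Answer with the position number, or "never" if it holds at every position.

never

¬done → ○ready holds at every position 0..9, and those are all the positions the trace ever visits, so the invariant □(¬done → ○ready) is never violated.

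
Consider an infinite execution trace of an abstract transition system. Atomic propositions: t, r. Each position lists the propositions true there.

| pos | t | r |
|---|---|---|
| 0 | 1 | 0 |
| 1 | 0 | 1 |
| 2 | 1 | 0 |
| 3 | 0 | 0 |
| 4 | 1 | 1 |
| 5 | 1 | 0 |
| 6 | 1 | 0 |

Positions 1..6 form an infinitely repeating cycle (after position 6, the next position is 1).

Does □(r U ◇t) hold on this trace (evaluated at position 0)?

Yes

r U ◇t holds at every position 0..6, and those are all positions ever visited, so □(r U ◇t) holds.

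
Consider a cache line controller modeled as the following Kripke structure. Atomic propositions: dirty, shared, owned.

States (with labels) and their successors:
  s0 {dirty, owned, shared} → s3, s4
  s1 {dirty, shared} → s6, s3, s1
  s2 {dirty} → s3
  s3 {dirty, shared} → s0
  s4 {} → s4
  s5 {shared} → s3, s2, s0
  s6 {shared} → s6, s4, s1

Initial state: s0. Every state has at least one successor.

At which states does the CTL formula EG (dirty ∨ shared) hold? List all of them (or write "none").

{s0, s1, s2, s3, s5, s6}

States satisfying dirty ∨ shared: {s0, s1, s2, s3, s5, s6}.
States satisfying EG (dirty ∨ shared): {s0, s1, s2, s3, s5, s6}.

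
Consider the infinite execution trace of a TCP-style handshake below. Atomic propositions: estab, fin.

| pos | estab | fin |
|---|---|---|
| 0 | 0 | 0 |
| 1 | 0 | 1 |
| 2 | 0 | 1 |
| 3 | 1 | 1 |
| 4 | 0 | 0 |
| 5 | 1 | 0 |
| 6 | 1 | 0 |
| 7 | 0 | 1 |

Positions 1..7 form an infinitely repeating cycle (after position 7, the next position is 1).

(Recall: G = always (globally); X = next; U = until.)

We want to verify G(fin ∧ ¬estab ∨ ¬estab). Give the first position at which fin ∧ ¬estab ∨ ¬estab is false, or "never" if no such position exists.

Check fin ∧ ¬estab ∨ ¬estab at each position in order: 0 ✓, 1 ✓, 2 ✓.
At position 3 the labels are {estab, fin}, so fin ∧ ¬estab ∨ ¬estab is false there. This is the first violation.

3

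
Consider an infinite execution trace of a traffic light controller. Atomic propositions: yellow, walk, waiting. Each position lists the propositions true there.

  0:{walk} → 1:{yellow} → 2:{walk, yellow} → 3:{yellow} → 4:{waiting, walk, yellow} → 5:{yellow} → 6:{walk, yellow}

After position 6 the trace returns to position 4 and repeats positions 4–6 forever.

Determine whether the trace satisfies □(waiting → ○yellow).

waiting → ○yellow holds at every position 0..6, and those are all positions ever visited, so □(waiting → ○yellow) holds.
Positions where waiting holds: 4.
Check ○yellow at each: 4→ok.

Yes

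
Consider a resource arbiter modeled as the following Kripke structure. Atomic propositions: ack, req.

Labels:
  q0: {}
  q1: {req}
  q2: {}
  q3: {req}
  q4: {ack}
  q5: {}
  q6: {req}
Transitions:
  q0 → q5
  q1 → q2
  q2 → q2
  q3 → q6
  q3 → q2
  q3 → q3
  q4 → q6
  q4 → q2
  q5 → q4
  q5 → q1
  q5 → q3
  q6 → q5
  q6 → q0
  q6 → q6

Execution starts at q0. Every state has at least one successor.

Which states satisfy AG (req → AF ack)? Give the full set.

States satisfying req → AF ack: {q0, q2, q4, q5}.
States satisfying AG (req → AF ack): {q2}.

{q2}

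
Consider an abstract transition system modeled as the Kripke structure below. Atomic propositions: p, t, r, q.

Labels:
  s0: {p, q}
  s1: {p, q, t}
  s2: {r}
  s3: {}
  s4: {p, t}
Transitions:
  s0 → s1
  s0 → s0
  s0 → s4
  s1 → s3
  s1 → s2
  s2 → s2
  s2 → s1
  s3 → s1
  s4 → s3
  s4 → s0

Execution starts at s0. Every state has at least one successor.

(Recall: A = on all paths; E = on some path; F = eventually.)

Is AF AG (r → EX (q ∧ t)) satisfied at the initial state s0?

Holds

States satisfying AG (r → EX (q ∧ t)): {s0, s1, s2, s3, s4}.
States satisfying AF AG (r → EX (q ∧ t)): {s0, s1, s2, s3, s4}.
s0 ∈ Sat(AF AG (r → EX (q ∧ t))).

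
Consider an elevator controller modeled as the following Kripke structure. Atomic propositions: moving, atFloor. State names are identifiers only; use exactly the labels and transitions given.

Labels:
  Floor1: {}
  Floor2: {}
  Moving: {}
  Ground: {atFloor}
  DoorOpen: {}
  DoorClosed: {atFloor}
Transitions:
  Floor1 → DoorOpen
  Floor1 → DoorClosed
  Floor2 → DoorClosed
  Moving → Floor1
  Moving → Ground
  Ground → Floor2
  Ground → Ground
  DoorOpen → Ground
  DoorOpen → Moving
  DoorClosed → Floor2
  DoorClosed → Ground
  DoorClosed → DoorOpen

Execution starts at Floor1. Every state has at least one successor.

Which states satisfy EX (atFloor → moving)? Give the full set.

States satisfying atFloor → moving: {Floor1, Floor2, Moving, DoorOpen}.
States satisfying EX (atFloor → moving): {Floor1, Moving, Ground, DoorOpen, DoorClosed}.

{Floor1, Moving, Ground, DoorOpen, DoorClosed}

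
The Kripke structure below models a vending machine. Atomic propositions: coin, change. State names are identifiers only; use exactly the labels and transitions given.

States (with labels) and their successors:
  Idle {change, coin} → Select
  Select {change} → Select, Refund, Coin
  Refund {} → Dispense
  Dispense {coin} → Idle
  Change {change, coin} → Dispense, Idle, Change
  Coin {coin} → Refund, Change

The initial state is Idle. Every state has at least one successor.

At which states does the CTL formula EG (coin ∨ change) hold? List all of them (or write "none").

States satisfying coin ∨ change: {Idle, Select, Dispense, Change, Coin}.
States satisfying EG (coin ∨ change): {Idle, Select, Dispense, Change, Coin}.

{Idle, Select, Dispense, Change, Coin}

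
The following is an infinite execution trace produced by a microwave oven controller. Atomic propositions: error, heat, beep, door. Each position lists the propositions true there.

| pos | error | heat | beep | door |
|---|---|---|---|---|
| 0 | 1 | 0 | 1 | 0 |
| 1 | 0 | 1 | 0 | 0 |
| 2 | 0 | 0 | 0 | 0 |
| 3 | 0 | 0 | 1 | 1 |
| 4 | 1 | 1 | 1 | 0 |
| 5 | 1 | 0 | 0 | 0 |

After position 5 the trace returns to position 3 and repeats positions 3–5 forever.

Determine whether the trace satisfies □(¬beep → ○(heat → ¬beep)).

¬beep → ○(heat → ¬beep) holds at every position 0..5, and those are all positions ever visited, so □(¬beep → ○(heat → ¬beep)) holds.
Positions where ¬beep holds: 1, 2, 5.
Check ○(heat → ¬beep) at each: 1→ok, 2→ok, 5→ok.

Yes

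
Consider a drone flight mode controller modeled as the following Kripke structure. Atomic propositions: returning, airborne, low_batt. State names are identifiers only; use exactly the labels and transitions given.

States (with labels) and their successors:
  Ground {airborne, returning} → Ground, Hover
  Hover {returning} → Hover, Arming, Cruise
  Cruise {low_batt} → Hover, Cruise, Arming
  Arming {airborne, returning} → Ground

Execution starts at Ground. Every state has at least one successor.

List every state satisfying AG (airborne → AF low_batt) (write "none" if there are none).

none

States satisfying airborne → AF low_batt: {Hover, Cruise}.
States satisfying AG (airborne → AF low_batt): ∅.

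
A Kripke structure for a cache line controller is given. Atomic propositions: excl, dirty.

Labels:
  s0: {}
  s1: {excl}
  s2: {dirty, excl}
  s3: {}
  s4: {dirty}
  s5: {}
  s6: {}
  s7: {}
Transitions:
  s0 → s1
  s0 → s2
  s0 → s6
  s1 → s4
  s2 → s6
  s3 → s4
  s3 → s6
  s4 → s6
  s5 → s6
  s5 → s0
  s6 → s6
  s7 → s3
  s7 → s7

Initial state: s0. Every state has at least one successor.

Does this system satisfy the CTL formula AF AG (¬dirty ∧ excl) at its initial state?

Violated

States satisfying AG (¬dirty ∧ excl): ∅.
States satisfying AF AG (¬dirty ∧ excl): ∅.
There is a path from s0 along which AG (¬dirty ∧ excl) never holds.
s0 ∉ Sat(AF AG (¬dirty ∧ excl)).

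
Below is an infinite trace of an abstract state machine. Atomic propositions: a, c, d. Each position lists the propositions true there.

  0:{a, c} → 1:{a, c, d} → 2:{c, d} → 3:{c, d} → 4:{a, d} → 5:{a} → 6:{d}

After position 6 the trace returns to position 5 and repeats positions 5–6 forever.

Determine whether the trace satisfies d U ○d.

Walking from position 0: ○d first holds at position 0, and d holds at every earlier position along the way, so d U ○d holds.

Satisfied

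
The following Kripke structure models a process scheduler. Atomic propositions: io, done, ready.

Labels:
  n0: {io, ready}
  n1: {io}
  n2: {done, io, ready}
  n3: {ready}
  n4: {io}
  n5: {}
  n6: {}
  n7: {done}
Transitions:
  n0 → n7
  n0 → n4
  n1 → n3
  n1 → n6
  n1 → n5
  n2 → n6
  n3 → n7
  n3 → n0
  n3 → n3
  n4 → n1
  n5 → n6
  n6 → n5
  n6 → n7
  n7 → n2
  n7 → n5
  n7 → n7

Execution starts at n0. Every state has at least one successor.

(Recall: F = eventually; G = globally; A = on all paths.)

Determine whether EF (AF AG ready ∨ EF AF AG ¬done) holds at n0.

No

States satisfying AF AG ready ∨ EF AF AG ¬done: ∅.
States satisfying EF (AF AG ready ∨ EF AF AG ¬done): ∅.
No suitable path/successor from n0 witnesses the formula.
n0 ∉ Sat(EF (AF AG ready ∨ EF AF AG ¬done)).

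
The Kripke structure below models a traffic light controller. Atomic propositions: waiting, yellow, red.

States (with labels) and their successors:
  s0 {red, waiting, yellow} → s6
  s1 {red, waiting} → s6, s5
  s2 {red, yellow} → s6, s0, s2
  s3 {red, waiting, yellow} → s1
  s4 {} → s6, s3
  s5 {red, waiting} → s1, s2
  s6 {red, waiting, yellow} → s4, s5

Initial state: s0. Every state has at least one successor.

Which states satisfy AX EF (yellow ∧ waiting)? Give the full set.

{s0, s1, s2, s3, s4, s5, s6}

States satisfying EF (yellow ∧ waiting): {s0, s1, s2, s3, s4, s5, s6}.
States satisfying AX EF (yellow ∧ waiting): {s0, s1, s2, s3, s4, s5, s6}.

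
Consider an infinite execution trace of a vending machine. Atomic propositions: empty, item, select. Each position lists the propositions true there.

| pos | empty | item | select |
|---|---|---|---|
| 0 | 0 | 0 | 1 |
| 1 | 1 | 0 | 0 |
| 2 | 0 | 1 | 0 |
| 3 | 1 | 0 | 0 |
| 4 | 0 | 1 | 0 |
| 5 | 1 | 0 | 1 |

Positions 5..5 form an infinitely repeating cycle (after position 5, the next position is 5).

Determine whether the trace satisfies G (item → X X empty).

item → X X empty must hold at every position from 0 onward. It fails at position 2, so G (item → X X empty) is false.
Positions where item holds: 2, 4.
Check X X empty at each: 2→fails, 4→ok.

Does not hold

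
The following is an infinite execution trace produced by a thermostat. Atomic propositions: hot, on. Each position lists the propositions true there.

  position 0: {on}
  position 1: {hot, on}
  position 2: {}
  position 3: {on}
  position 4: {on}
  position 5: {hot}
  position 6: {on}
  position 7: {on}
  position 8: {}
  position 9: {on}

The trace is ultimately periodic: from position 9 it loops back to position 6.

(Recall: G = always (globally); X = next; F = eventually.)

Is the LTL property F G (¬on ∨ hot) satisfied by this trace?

G (¬on ∨ hot) is false at every position 0..9, so it never becomes true and F G (¬on ∨ hot) fails.

Does not hold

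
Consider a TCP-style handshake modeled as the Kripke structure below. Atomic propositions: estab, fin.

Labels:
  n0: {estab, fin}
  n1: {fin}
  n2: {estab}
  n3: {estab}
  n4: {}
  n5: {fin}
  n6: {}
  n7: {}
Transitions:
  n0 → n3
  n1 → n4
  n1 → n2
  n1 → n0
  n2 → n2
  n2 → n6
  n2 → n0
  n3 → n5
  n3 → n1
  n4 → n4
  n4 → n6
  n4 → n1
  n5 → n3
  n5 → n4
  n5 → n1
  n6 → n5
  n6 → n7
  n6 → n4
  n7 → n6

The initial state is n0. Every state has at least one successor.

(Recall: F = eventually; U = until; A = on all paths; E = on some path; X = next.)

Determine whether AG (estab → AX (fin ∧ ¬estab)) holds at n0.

Violated

States satisfying estab → AX (fin ∧ ¬estab): {n1, n3, n4, n5, n6, n7}.
States satisfying AG (estab → AX (fin ∧ ¬estab)): ∅.
n0 is reachable from n0 and violates estab → AX (fin ∧ ¬estab), so AG fails at n0.
n0 ∉ Sat(AG (estab → AX (fin ∧ ¬estab))).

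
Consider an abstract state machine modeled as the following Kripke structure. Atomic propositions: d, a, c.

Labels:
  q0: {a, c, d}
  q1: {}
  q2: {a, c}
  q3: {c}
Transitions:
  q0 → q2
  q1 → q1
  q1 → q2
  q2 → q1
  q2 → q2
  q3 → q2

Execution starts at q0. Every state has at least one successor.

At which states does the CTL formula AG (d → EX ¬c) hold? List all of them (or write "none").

{q1, q2, q3}

States satisfying d → EX ¬c: {q1, q2, q3}.
States satisfying AG (d → EX ¬c): {q1, q2, q3}.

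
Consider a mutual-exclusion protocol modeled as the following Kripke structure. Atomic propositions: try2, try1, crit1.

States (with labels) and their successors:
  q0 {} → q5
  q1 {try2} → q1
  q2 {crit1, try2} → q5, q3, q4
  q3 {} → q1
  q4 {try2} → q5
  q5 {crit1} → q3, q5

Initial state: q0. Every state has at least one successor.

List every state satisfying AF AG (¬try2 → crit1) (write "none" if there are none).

{q1, q3}

States satisfying AG (¬try2 → crit1): {q1}.
States satisfying AF AG (¬try2 → crit1): {q1, q3}.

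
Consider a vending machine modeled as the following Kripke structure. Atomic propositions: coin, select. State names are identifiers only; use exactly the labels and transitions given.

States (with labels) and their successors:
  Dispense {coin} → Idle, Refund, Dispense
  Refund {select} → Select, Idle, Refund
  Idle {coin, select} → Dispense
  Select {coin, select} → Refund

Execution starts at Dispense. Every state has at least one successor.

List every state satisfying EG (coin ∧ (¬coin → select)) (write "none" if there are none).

States satisfying coin ∧ (¬coin → select): {Dispense, Idle, Select}.
States satisfying EG (coin ∧ (¬coin → select)): {Dispense, Idle}.

{Dispense, Idle}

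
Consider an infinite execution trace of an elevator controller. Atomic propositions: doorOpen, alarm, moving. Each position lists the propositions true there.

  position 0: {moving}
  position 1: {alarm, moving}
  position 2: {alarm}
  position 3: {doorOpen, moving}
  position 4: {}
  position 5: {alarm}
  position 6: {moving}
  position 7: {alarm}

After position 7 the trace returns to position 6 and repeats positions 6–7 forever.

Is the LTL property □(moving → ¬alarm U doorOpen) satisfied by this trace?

moving → ¬alarm U doorOpen must hold at every position from 0 onward. It fails at position 0, so □(moving → ¬alarm U doorOpen) is false.
Positions where moving holds: 0, 1, 3, 6.
Check ¬alarm U doorOpen at each: 0→fails, 1→fails, 3→ok, 6→fails.

Does not hold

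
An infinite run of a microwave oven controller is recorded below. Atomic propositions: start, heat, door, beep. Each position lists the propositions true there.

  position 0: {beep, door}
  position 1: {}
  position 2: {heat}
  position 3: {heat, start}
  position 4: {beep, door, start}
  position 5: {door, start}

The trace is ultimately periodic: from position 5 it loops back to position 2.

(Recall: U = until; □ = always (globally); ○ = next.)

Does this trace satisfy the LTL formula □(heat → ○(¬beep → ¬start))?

heat → ○(¬beep → ¬start) must hold at every position from 0 onward. It fails at position 2, so □(heat → ○(¬beep → ¬start)) is false.
Positions where heat holds: 2, 3.
Check ○(¬beep → ¬start) at each: 2→fails, 3→ok.

Violated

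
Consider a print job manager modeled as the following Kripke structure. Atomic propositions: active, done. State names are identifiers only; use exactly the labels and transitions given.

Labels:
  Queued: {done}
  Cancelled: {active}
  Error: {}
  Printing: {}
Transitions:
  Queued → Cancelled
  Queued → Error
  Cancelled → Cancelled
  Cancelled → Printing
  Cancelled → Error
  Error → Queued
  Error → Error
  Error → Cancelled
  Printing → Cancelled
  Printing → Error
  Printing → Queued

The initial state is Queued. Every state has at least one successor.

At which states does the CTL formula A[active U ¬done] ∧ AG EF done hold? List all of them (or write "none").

{Cancelled, Error, Printing}

States satisfying active: {Cancelled}.
States satisfying ¬done: {Cancelled, Error, Printing}.
States satisfying A[active U ¬done]: {Cancelled, Error, Printing}.
States satisfying EF done: {Queued, Cancelled, Error, Printing}.
States satisfying AG EF done: {Queued, Cancelled, Error, Printing}.
States satisfying A[active U ¬done] ∧ AG EF done: {Cancelled, Error, Printing}.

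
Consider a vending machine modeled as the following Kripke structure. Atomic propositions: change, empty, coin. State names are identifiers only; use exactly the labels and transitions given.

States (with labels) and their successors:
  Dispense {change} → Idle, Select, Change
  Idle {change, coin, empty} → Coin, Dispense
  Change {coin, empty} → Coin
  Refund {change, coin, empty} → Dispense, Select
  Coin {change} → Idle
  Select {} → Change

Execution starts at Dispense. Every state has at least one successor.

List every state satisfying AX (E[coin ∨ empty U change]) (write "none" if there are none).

{Idle, Change, Coin, Select}

States satisfying E[coin ∨ empty U change]: {Dispense, Idle, Change, Refund, Coin}.
States satisfying AX (E[coin ∨ empty U change]): {Idle, Change, Coin, Select}.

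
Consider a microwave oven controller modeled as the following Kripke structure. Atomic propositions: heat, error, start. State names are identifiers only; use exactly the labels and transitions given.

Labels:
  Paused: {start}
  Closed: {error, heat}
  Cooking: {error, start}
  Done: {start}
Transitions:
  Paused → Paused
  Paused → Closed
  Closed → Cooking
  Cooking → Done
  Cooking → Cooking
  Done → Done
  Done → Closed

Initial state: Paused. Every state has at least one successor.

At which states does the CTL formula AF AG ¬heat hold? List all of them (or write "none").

none

States satisfying AG ¬heat: ∅.
States satisfying AF AG ¬heat: ∅.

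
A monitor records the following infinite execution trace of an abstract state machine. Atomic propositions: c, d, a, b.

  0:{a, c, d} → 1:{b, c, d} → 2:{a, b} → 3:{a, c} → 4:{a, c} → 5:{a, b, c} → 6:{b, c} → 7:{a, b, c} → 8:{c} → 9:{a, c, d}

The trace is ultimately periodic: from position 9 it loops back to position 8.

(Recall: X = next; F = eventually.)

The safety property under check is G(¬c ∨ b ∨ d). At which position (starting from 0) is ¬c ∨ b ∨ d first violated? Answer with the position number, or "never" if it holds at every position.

Check ¬c ∨ b ∨ d at each position in order: 0 ✓, 1 ✓, 2 ✓.
At position 3 the labels are {a, c}, so ¬c ∨ b ∨ d is false there. This is the first violation.

3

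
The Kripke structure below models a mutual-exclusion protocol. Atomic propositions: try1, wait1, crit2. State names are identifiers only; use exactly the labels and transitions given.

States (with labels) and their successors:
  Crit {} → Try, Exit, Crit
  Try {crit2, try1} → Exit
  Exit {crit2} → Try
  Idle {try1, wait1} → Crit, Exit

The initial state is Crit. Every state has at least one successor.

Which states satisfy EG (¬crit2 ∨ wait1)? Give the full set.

States satisfying ¬crit2 ∨ wait1: {Crit, Idle}.
States satisfying EG (¬crit2 ∨ wait1): {Crit, Idle}.

{Crit, Idle}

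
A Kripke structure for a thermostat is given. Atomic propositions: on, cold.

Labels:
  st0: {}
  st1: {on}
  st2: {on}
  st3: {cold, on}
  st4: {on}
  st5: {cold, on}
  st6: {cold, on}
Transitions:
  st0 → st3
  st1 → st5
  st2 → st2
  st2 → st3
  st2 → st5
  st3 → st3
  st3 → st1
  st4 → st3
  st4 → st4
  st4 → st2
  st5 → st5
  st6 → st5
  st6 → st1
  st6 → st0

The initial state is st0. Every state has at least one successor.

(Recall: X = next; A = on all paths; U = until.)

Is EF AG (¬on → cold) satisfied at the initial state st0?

States satisfying AG (¬on → cold): {st1, st2, st3, st4, st5}.
States satisfying EF AG (¬on → cold): {st0, st1, st2, st3, st4, st5, st6}.
Some path from st0 reaches a state where AG (¬on → cold) holds.
st0 ∈ Sat(EF AG (¬on → cold)).

Yes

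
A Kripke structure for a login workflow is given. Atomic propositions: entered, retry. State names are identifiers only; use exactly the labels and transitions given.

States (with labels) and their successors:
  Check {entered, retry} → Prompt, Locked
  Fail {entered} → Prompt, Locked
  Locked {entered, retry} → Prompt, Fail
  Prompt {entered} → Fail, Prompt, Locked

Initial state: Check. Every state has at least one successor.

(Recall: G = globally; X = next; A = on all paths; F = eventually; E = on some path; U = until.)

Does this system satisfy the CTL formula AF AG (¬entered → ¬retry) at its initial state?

States satisfying AG (¬entered → ¬retry): {Check, Fail, Locked, Prompt}.
States satisfying AF AG (¬entered → ¬retry): {Check, Fail, Locked, Prompt}.
Check ∈ Sat(AF AG (¬entered → ¬retry)).

Satisfied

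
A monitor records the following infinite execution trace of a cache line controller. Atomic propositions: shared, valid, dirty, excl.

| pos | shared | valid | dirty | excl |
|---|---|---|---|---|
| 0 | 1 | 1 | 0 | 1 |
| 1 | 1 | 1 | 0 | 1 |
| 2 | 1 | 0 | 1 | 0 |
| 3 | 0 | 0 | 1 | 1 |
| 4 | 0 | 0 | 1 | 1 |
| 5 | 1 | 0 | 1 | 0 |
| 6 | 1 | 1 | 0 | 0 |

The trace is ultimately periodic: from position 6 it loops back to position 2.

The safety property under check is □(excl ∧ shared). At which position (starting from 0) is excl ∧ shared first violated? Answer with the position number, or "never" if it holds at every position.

Check excl ∧ shared at each position in order: 0 ✓, 1 ✓.
At position 2 the labels are {dirty, shared}, so excl ∧ shared is false there. This is the first violation.

2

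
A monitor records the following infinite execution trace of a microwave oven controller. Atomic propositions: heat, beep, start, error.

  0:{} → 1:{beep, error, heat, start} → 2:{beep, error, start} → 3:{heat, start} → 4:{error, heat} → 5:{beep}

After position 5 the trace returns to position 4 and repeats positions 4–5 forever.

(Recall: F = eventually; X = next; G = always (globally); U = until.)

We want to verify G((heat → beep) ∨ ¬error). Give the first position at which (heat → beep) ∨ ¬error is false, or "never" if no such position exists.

4

Check (heat → beep) ∨ ¬error at each position in order: 0 ✓, 1 ✓, 2 ✓, 3 ✓.
At position 4 the labels are {error, heat}, so (heat → beep) ∨ ¬error is false there. This is the first violation.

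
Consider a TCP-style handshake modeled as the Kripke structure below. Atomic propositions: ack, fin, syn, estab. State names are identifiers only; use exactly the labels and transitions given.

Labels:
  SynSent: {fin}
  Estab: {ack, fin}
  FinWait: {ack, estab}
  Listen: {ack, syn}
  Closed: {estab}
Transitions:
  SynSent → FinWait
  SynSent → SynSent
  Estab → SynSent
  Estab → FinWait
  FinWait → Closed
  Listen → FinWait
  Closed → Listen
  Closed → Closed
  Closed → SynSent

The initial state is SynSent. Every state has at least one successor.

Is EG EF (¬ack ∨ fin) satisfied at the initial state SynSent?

States satisfying EF (¬ack ∨ fin): {SynSent, Estab, FinWait, Listen, Closed}.
States satisfying EG EF (¬ack ∨ fin): {SynSent, Estab, FinWait, Listen, Closed}.
SynSent ∈ Sat(EG EF (¬ack ∨ fin)).

Satisfied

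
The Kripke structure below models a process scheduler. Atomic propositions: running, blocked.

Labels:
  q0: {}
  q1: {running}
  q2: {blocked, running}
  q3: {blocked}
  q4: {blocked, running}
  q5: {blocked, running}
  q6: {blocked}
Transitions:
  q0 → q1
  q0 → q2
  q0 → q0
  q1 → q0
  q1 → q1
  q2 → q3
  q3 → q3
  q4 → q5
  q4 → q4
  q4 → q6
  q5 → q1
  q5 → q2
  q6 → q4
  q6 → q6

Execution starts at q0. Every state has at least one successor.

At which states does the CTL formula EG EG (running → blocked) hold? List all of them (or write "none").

{q0, q2, q3, q4, q5, q6}

States satisfying EG (running → blocked): {q0, q2, q3, q4, q5, q6}.
States satisfying EG EG (running → blocked): {q0, q2, q3, q4, q5, q6}.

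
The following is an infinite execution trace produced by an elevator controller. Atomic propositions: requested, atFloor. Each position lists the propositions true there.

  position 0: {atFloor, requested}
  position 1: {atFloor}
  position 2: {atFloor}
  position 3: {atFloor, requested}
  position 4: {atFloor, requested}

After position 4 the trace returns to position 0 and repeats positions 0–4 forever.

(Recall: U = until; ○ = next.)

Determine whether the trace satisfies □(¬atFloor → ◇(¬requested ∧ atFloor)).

Holds

¬atFloor → ◇(¬requested ∧ atFloor) holds at every position 0..4, and those are all positions ever visited, so □(¬atFloor → ◇(¬requested ∧ atFloor)) holds.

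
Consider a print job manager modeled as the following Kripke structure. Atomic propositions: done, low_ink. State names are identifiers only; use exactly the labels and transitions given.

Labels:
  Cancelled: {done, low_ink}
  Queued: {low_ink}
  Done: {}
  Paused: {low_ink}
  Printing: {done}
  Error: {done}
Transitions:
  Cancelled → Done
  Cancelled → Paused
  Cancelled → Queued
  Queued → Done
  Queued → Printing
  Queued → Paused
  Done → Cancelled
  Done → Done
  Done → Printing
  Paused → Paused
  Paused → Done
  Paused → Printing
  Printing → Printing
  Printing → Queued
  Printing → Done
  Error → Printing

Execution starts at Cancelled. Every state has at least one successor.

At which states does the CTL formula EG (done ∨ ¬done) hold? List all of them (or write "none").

{Cancelled, Queued, Done, Paused, Printing, Error}

States satisfying done ∨ ¬done: {Cancelled, Queued, Done, Paused, Printing, Error}.
States satisfying EG (done ∨ ¬done): {Cancelled, Queued, Done, Paused, Printing, Error}.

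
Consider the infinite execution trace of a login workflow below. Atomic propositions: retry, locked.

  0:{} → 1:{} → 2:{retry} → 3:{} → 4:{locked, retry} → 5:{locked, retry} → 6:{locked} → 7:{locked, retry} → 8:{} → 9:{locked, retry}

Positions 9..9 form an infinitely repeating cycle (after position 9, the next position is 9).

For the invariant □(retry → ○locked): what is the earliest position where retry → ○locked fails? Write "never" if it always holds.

Check retry → ○locked at each position in order: 0 ✓, 1 ✓.
At position 2 the labels are {retry} and the next position 3 has {}, so retry → ○locked is false there. This is the first violation.

2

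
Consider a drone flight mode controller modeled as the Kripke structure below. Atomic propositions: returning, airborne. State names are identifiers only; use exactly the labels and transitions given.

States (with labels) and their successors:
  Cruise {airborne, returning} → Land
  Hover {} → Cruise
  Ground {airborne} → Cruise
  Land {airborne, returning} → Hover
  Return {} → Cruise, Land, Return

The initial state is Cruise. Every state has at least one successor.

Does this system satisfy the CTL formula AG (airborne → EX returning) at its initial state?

States satisfying airborne → EX returning: {Cruise, Hover, Ground, Return}.
States satisfying AG (airborne → EX returning): ∅.
Land is reachable from Cruise and violates airborne → EX returning, so AG fails at Cruise.
Cruise ∉ Sat(AG (airborne → EX returning)).

No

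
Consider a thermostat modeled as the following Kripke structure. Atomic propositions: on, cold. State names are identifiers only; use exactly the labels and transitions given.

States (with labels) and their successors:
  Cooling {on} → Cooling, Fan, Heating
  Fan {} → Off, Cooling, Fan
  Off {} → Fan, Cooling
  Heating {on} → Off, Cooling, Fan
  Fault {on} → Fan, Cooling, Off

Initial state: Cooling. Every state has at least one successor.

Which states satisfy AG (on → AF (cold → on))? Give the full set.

States satisfying on → AF (cold → on): {Cooling, Fan, Off, Heating, Fault}.
States satisfying AG (on → AF (cold → on)): {Cooling, Fan, Off, Heating, Fault}.

{Cooling, Fan, Off, Heating, Fault}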